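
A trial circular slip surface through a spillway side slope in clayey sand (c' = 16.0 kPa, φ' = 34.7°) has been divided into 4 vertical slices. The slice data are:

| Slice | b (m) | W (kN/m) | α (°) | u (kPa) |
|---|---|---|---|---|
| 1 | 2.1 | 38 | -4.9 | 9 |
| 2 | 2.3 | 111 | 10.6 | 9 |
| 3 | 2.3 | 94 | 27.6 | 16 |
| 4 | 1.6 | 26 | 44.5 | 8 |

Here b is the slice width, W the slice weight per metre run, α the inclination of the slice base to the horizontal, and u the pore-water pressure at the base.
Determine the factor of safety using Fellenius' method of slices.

Ordinary method of slices: FS = Σ[c'·Δl_i + (W_i cosα_i − u_i·Δl_i)·tanφ'] / Σ W_i sinα_i, with Δl_i = b_i / cosα_i.
Slice 1: Δl = 2.1/cos(-4.9°) = 2.108 m; N'_1 = 38·cos(-4.9°) − 9·2.108 = 18.9; c'Δl = 33.72; W sinα = -3.2
Slice 2: Δl = 2.3/cos10.6° = 2.340 m; N'_2 = 111·cos10.6° − 9·2.340 = 88.0; c'Δl = 37.44; W sinα = 20.4
Slice 3: Δl = 2.3/cos27.6° = 2.595 m; N'_3 = 94·cos27.6° − 16·2.595 = 41.8; c'Δl = 41.53; W sinα = 43.5
Slice 4: Δl = 1.6/cos44.5° = 2.243 m; N'_4 = 26·cos44.5° − 8·2.243 = 0.6; c'Δl = 35.89; W sinα = 18.2
Σc'Δl = 148.6 kN/m; ΣN' = 149.3 kN/m; ΣW sinα = 78.9 kN/m
Resisting = 148.6 + 149.3·tan34.7° = 148.6 + 103.4 = 252.0 kN/m
FS = 252.0 / 78.9 = 3.192

FS = 3.19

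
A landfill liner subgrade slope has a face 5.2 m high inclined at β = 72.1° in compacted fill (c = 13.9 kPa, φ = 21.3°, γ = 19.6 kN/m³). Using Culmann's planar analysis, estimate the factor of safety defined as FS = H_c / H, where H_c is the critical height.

H_c = (4c/γ) · sinβ cosφ / [1 − cos(β − φ)]
    = (4·13.9/19.6) · sin72.1°·cos21.3° / [1 − cos50.8°]
    = 2.837 · 0.8866 / 0.3680 = 6.83 m
FS = H_c / H = 6.83 / 5.2 = 1.314

FS = 1.31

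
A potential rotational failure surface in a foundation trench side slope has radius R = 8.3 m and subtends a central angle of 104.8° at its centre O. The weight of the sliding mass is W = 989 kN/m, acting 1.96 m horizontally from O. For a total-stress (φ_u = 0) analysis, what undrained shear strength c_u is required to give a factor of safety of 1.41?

c_u = 21.7 kPa

FS = c_u·L_a·R / (W·d), so c_u = FS·W·d / (L_a·R).
Arc length L_a = R·θ = 8.3·(104.8°·π/180) = 8.3·1.8291 = 15.18 m
c_u = 1.41·989·1.96 / (15.18·8.3) = 2733.2 / 126.01 = 21.69 kPa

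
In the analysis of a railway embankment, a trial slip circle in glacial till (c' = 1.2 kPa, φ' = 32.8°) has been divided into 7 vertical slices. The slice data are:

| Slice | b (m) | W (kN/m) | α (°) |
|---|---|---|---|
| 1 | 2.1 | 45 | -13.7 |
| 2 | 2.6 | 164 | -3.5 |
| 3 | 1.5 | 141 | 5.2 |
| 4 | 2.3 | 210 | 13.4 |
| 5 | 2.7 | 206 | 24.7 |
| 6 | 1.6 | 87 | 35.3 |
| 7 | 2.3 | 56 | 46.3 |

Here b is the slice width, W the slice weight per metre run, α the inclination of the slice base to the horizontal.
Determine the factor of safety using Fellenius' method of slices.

FS = 2.61

Ordinary method of slices: FS = Σ[c'·Δl_i + (W_i cosα_i)·tanφ'] / Σ W_i sinα_i, with Δl_i = b_i / cosα_i.
Slice 1: Δl = 2.1/cos(-13.7°) = 2.161 m; N'_1 = 45·cos(-13.7°) = 43.7; c'Δl = 2.59; W sinα = -10.7
Slice 2: Δl = 2.6/cos(-3.5°) = 2.605 m; N'_2 = 164·cos(-3.5°) = 163.7; c'Δl = 3.13; W sinα = -10.0
Slice 3: Δl = 1.5/cos5.2° = 1.506 m; N'_3 = 141·cos5.2° = 140.4; c'Δl = 1.81; W sinα = 12.8
Slice 4: Δl = 2.3/cos13.4° = 2.364 m; N'_4 = 210·cos13.4° = 204.3; c'Δl = 2.84; W sinα = 48.7
Slice 5: Δl = 2.7/cos24.7° = 2.972 m; N'_5 = 206·cos24.7° = 187.2; c'Δl = 3.57; W sinα = 86.1
Slice 6: Δl = 1.6/cos35.3° = 1.960 m; N'_6 = 87·cos35.3° = 71.0; c'Δl = 2.35; W sinα = 50.3
Slice 7: Δl = 2.3/cos46.3° = 3.329 m; N'_7 = 56·cos46.3° = 38.7; c'Δl = 3.99; W sinα = 40.5
Σc'Δl = 20.3 kN/m; ΣN' = 849.0 kN/m; ΣW sinα = 217.6 kN/m
Resisting = 20.3 + 849.0·tan32.8° = 20.3 + 547.1 = 567.4 kN/m
FS = 567.4 / 217.6 = 2.607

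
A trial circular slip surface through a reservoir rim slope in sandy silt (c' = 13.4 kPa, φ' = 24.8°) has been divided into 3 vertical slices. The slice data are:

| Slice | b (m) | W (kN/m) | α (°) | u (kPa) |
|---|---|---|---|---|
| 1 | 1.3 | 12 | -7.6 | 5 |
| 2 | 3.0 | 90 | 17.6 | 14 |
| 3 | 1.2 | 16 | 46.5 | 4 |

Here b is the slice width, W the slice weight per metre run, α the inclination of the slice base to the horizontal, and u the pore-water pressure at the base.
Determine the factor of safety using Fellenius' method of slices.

Ordinary method of slices: FS = Σ[c'·Δl_i + (W_i cosα_i − u_i·Δl_i)·tanφ'] / Σ W_i sinα_i, with Δl_i = b_i / cosα_i.
Slice 1: Δl = 1.3/cos(-7.6°) = 1.312 m; N'_1 = 12·cos(-7.6°) − 5·1.312 = 5.3; c'Δl = 17.57; W sinα = -1.6
Slice 2: Δl = 3.0/cos17.6° = 3.147 m; N'_2 = 90·cos17.6° − 14·3.147 = 41.7; c'Δl = 42.17; W sinα = 27.2
Slice 3: Δl = 1.2/cos46.5° = 1.743 m; N'_3 = 16·cos46.5° − 4·1.743 = 4.0; c'Δl = 23.36; W sinα = 11.6
Σc'Δl = 83.1 kN/m; ΣN' = 51.1 kN/m; ΣW sinα = 37.2 kN/m
Resisting = 83.1 + 51.1·tan24.8° = 83.1 + 23.6 = 106.7 kN/m
FS = 106.7 / 37.2 = 2.866

FS = 2.87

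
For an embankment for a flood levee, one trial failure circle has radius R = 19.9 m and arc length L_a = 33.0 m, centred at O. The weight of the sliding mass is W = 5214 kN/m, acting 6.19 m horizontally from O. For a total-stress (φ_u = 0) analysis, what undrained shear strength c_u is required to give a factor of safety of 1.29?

c_u = 63.4 kPa

FS = c_u·L_a·R / (W·d), so c_u = FS·W·d / (L_a·R).
c_u = 1.29·5214·6.19 / (33.00·19.9) = 41634.3 / 656.70 = 63.40 kPa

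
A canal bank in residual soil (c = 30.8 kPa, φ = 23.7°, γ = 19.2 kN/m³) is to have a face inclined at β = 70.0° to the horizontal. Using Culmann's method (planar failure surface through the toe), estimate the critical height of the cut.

H_c = 17.86 m

Culmann's analysis gives the critical failure plane at α_cr = (β + φ)/2 = (70.0 + 23.7)/2 = 46.9°, and the critical height
H_c = (4c/γ) · sinβ cosφ / [1 − cos(β − φ)]
    = (4·30.8/19.2) · sin70.0°·cos23.7° / [1 − cos(46.3°)]
    = 6.417 · 0.9397·0.9157 / [1 − 0.6909]
    = 6.417 · 0.8604 / 0.3091
    = 17.86 m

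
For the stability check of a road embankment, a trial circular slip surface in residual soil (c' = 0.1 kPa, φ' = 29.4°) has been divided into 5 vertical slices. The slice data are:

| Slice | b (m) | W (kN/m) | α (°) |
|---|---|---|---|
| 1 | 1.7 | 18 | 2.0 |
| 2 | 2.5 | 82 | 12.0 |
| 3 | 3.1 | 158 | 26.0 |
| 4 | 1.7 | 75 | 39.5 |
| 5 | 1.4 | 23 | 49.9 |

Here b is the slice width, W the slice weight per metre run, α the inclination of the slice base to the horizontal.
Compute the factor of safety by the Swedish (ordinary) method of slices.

Ordinary method of slices: FS = Σ[c'·Δl_i + (W_i cosα_i)·tanφ'] / Σ W_i sinα_i, with Δl_i = b_i / cosα_i.
Slice 1: Δl = 1.7/cos2.0° = 1.701 m; N'_1 = 18·cos2.0° = 18.0; c'Δl = 0.17; W sinα = 0.6
Slice 2: Δl = 2.5/cos12.0° = 2.556 m; N'_2 = 82·cos12.0° = 80.2; c'Δl = 0.26; W sinα = 17.0
Slice 3: Δl = 3.1/cos26.0° = 3.449 m; N'_3 = 158·cos26.0° = 142.0; c'Δl = 0.34; W sinα = 69.3
Slice 4: Δl = 1.7/cos39.5° = 2.203 m; N'_4 = 75·cos39.5° = 57.9; c'Δl = 0.22; W sinα = 47.7
Slice 5: Δl = 1.4/cos49.9° = 2.173 m; N'_5 = 23·cos49.9° = 14.8; c'Δl = 0.22; W sinα = 17.6
Σc'Δl = 1.2 kN/m; ΣN' = 312.9 kN/m; ΣW sinα = 152.2 kN/m
Resisting = 1.2 + 312.9·tan29.4° = 1.2 + 176.3 = 177.5 kN/m
FS = 177.5 / 152.2 = 1.166

FS = 1.17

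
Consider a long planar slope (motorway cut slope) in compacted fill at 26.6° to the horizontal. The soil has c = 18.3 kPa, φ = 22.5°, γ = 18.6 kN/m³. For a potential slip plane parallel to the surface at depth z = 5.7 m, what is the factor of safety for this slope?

For an infinite slope with a slip plane parallel to the surface (no pore pressure): FS = [c + γz cos²β tanφ] / [γz sinβ cosβ].
γz = 18.6·5.7 = 106.02 kN/m²
Numerator = 18.3 + 106.02·cos²26.6°·tan22.5° = 18.3 + 106.02·0.7995·0.4142 = 53.410 kPa
Denominator = 106.02·sin26.6°·cos26.6° = 106.02·0.4478·0.8942 = 42.447 kPa
FS = 53.410 / 42.447 = 1.258

FS = 1.26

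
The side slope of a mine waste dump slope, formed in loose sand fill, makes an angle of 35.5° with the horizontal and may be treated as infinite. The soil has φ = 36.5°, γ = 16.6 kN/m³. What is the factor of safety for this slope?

FS = 1.04

For a dry cohesionless infinite slope the factor of safety is FS = tanφ / tanβ.
FS = tan36.5° / tan35.5° = 0.7400 / 0.7133 = 1.037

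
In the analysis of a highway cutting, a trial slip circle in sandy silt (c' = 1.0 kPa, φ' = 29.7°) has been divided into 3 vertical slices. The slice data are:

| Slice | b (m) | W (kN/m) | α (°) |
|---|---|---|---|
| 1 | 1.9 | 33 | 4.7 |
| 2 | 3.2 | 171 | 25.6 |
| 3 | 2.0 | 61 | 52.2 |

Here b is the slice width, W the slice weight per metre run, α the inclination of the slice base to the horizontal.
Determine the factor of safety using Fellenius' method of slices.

Ordinary method of slices: FS = Σ[c'·Δl_i + (W_i cosα_i)·tanφ'] / Σ W_i sinα_i, with Δl_i = b_i / cosα_i.
Slice 1: Δl = 1.9/cos4.7° = 1.906 m; N'_1 = 33·cos4.7° = 32.9; c'Δl = 1.91; W sinα = 2.7
Slice 2: Δl = 3.2/cos25.6° = 3.548 m; N'_2 = 171·cos25.6° = 154.2; c'Δl = 3.55; W sinα = 73.9
Slice 3: Δl = 2.0/cos52.2° = 3.263 m; N'_3 = 61·cos52.2° = 37.4; c'Δl = 3.26; W sinα = 48.2
Σc'Δl = 8.7 kN/m; ΣN' = 224.5 kN/m; ΣW sinα = 124.8 kN/m
Resisting = 8.7 + 224.5·tan29.7° = 8.7 + 128.0 = 136.8 kN/m
FS = 136.8 / 124.8 = 1.096

FS = 1.10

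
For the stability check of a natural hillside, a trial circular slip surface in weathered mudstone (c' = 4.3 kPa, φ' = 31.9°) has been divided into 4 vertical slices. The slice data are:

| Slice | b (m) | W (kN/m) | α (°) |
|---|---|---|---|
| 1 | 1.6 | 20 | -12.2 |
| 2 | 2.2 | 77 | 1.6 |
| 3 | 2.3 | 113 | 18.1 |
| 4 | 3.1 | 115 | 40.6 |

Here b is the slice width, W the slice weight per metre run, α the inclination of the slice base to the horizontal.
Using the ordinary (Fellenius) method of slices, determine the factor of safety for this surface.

FS = 2.09

Ordinary method of slices: FS = Σ[c'·Δl_i + (W_i cosα_i)·tanφ'] / Σ W_i sinα_i, with Δl_i = b_i / cosα_i.
Slice 1: Δl = 1.6/cos(-12.2°) = 1.637 m; N'_1 = 20·cos(-12.2°) = 19.5; c'Δl = 7.04; W sinα = -4.2
Slice 2: Δl = 2.2/cos1.6° = 2.201 m; N'_2 = 77·cos1.6° = 77.0; c'Δl = 9.46; W sinα = 2.1
Slice 3: Δl = 2.3/cos18.1° = 2.420 m; N'_3 = 113·cos18.1° = 107.4; c'Δl = 10.40; W sinα = 35.1
Slice 4: Δl = 3.1/cos40.6° = 4.083 m; N'_4 = 115·cos40.6° = 87.3; c'Δl = 17.56; W sinα = 74.8
Σc'Δl = 44.5 kN/m; ΣN' = 291.2 kN/m; ΣW sinα = 107.9 kN/m
Resisting = 44.5 + 291.2·tan31.9° = 44.5 + 181.3 = 225.7 kN/m
FS = 225.7 / 107.9 = 2.093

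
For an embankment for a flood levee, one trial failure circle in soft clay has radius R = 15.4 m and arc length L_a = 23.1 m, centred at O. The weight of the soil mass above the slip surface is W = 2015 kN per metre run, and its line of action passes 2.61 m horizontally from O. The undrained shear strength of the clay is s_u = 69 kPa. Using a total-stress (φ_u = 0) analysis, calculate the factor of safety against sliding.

FS = 4.67

Taking moments about the centre O, the resisting moment is provided by the undrained shear strength acting along the arc:
M_R = s_u·L_a·R = 69·23.10·15.4 = 24546.1 kN·m/m
M_D = W·d = 2015·2.61 = 5259.1 kN·m/m
FS = M_R / M_D = 24546.1 / 5259.1 = 4.667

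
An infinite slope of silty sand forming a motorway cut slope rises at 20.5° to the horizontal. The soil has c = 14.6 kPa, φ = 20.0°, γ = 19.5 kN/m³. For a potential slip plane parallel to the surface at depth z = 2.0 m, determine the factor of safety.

FS = 2.11

For an infinite slope with a slip plane parallel to the surface (no pore pressure): FS = [c + γz cos²β tanφ] / [γz sinβ cosβ].
γz = 19.5·2.0 = 39.00 kN/m²
Numerator = 14.6 + 39.00·cos²20.5°·tan20.0° = 14.6 + 39.00·0.8774·0.3640 = 27.054 kPa
Denominator = 39.00·sin20.5°·cos20.5° = 39.00·0.3502·0.9367 = 12.793 kPa
FS = 27.054 / 12.793 = 2.115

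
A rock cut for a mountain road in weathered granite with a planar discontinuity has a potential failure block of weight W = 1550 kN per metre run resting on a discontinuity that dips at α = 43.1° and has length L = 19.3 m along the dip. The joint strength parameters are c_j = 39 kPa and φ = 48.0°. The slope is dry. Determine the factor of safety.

FS = 1.90

Resolving the block weight along and normal to the plane and applying the Mohr–Coulomb strength on the joint:
N' = W cosα = 1550·cos43.1° = 1131.8 kN/m
Driving force T = W sinα = 1550·sin43.1° = 1059.1 kN/m
Resisting force R = c_j·L + N'·tanφ = 39·19.3 + 1131.8·tan48.0° = 752.7 + 1256.9 = 2009.6 kN/m
FS = R / T = 2009.6 / 1059.1 = 1.898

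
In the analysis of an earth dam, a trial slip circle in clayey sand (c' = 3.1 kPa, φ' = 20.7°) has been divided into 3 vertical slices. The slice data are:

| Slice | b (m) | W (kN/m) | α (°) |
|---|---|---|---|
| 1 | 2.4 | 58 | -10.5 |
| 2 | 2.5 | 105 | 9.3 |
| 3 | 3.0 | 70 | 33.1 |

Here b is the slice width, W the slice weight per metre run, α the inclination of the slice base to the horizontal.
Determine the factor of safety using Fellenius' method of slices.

FS = 2.45

Ordinary method of slices: FS = Σ[c'·Δl_i + (W_i cosα_i)·tanφ'] / Σ W_i sinα_i, with Δl_i = b_i / cosα_i.
Slice 1: Δl = 2.4/cos(-10.5°) = 2.441 m; N'_1 = 58·cos(-10.5°) = 57.0; c'Δl = 7.57; W sinα = -10.6
Slice 2: Δl = 2.5/cos9.3° = 2.533 m; N'_2 = 105·cos9.3° = 103.6; c'Δl = 7.85; W sinα = 17.0
Slice 3: Δl = 3.0/cos33.1° = 3.581 m; N'_3 = 70·cos33.1° = 58.6; c'Δl = 11.10; W sinα = 38.2
Σc'Δl = 26.5 kN/m; ΣN' = 219.3 kN/m; ΣW sinα = 44.6 kN/m
Resisting = 26.5 + 219.3·tan20.7° = 26.5 + 82.9 = 109.4 kN/m
FS = 109.4 / 44.6 = 2.451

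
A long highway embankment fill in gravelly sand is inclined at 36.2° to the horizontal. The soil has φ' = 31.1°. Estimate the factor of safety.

FS = 0.82

For a dry cohesionless infinite slope the factor of safety is FS = tanφ' / tanβ.
FS = tan31.1° / tan36.2° = 0.6032 / 0.7319 = 0.824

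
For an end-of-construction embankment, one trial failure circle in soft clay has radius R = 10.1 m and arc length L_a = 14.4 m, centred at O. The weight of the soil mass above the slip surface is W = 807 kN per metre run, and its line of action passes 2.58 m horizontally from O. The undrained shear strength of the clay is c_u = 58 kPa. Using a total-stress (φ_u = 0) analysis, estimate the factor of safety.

Taking moments about the centre O, the resisting moment is provided by the undrained shear strength acting along the arc:
M_R = c_u·L_a·R = 58·14.40·10.1 = 8435.5 kN·m/m
M_D = W·d = 807·2.58 = 2082.1 kN·m/m
FS = M_R / M_D = 8435.5 / 2082.1 = 4.052

FS = 4.05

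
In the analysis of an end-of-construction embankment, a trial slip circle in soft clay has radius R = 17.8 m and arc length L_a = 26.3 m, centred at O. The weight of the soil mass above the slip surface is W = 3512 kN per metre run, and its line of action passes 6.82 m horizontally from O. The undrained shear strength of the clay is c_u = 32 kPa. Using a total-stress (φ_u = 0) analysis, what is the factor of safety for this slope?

FS = 0.63

Taking moments about the centre O, the resisting moment is provided by the undrained shear strength acting along the arc:
M_R = c_u·L_a·R = 32·26.30·17.8 = 14980.5 kN·m/m
M_D = W·d = 3512·6.82 = 23951.8 kN·m/m
FS = M_R / M_D = 14980.5 / 23951.8 = 0.625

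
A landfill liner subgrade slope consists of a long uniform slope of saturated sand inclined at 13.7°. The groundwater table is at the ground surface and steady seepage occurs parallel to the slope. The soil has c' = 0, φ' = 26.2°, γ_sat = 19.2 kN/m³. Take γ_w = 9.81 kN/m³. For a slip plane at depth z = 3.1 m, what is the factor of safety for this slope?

FS = 0.99

With seepage parallel to the slope and the water table at the surface, the effective normal stress on the slip plane uses the buoyant unit weight γ' = γ_sat − γ_w while the driving shear stress uses γ_sat:
FS = [c' + γ' z cos²β tanφ'] / [γ_sat z sinβ cosβ]
(For c' = 0 this reduces to FS = (γ'/γ_sat)·tanφ'/tanβ.)
γ' = 19.2 − 9.81 = 9.39 kN/m³
Numerator = 0.0 + 9.39·3.1·cos²13.7°·tan26.2° = 0.0 + 9.39·3.1·0.9439·0.4921 = 13.520 kPa
Denominator = 19.2·3.1·sin13.7°·cos13.7° = 19.2·3.1·0.2368·0.9715 = 13.696 kPa
FS = 13.520 / 13.696 = 0.987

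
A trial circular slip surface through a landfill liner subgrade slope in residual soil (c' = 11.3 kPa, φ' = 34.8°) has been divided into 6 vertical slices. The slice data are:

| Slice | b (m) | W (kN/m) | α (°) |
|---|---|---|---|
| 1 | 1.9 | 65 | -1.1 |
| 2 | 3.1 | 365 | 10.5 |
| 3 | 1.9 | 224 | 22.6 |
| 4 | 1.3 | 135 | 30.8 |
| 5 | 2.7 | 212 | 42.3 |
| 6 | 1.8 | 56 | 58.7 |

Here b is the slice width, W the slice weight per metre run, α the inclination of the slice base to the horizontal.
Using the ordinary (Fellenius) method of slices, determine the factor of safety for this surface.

FS = 2.01

Ordinary method of slices: FS = Σ[c'·Δl_i + (W_i cosα_i)·tanφ'] / Σ W_i sinα_i, with Δl_i = b_i / cosα_i.
Slice 1: Δl = 1.9/cos(-1.1°) = 1.900 m; N'_1 = 65·cos(-1.1°) = 65.0; c'Δl = 21.47; W sinα = -1.2
Slice 2: Δl = 3.1/cos10.5° = 3.153 m; N'_2 = 365·cos10.5° = 358.9; c'Δl = 35.63; W sinα = 66.5
Slice 3: Δl = 1.9/cos22.6° = 2.058 m; N'_3 = 224·cos22.6° = 206.8; c'Δl = 23.26; W sinα = 86.1
Slice 4: Δl = 1.3/cos30.8° = 1.513 m; N'_4 = 135·cos30.8° = 116.0; c'Δl = 17.10; W sinα = 69.1
Slice 5: Δl = 2.7/cos42.3° = 3.650 m; N'_5 = 212·cos42.3° = 156.8; c'Δl = 41.25; W sinα = 142.7
Slice 6: Δl = 1.8/cos58.7° = 3.465 m; N'_6 = 56·cos58.7° = 29.1; c'Δl = 39.15; W sinα = 47.8
Σc'Δl = 177.9 kN/m; ΣN' = 932.5 kN/m; ΣW sinα = 411.0 kN/m
Resisting = 177.9 + 932.5·tan34.8° = 177.9 + 648.1 = 826.0 kN/m
FS = 826.0 / 411.0 = 2.010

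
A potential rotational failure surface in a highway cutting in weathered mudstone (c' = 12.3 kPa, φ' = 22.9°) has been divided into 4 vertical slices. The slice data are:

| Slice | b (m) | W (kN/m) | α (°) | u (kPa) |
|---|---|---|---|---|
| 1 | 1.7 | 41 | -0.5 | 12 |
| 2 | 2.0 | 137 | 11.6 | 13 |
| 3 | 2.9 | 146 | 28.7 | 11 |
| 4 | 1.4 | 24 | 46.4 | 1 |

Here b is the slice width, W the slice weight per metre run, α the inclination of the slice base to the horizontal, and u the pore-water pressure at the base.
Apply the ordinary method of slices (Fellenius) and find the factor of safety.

Ordinary method of slices: FS = Σ[c'·Δl_i + (W_i cosα_i − u_i·Δl_i)·tanφ'] / Σ W_i sinα_i, with Δl_i = b_i / cosα_i.
Slice 1: Δl = 1.7/cos(-0.5°) = 1.700 m; N'_1 = 41·cos(-0.5°) − 12·1.700 = 20.6; c'Δl = 20.91; W sinα = -0.4
Slice 2: Δl = 2.0/cos11.6° = 2.042 m; N'_2 = 137·cos11.6° − 13·2.042 = 107.7; c'Δl = 25.11; W sinα = 27.5
Slice 3: Δl = 2.9/cos28.7° = 3.306 m; N'_3 = 146·cos28.7° − 11·3.306 = 91.7; c'Δl = 40.67; W sinα = 70.1
Slice 4: Δl = 1.4/cos46.4° = 2.030 m; N'_4 = 24·cos46.4° − 1·2.030 = 14.5; c'Δl = 24.97; W sinα = 17.4
Σc'Δl = 111.7 kN/m; ΣN' = 234.5 kN/m; ΣW sinα = 114.7 kN/m
Resisting = 111.7 + 234.5·tan22.9° = 111.7 + 99.0 = 210.7 kN/m
FS = 210.7 / 114.7 = 1.837

FS = 1.84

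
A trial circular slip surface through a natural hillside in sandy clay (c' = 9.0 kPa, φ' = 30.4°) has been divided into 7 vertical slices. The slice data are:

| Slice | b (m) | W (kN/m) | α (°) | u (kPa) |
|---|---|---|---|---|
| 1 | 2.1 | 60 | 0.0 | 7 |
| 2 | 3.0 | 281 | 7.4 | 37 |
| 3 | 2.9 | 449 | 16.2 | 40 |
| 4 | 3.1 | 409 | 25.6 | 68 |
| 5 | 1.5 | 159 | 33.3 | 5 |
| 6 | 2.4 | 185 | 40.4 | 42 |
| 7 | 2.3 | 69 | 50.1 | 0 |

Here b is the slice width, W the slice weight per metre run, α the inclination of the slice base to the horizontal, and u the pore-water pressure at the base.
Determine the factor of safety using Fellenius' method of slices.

FS = 1.12

Ordinary method of slices: FS = Σ[c'·Δl_i + (W_i cosα_i − u_i·Δl_i)·tanφ'] / Σ W_i sinα_i, with Δl_i = b_i / cosα_i.
Slice 1: Δl = 2.1/cos0.0° = 2.100 m; N'_1 = 60·cos0.0° − 7·2.100 = 45.3; c'Δl = 18.90; W sinα = 0.0
Slice 2: Δl = 3.0/cos7.4° = 3.025 m; N'_2 = 281·cos7.4° − 37·3.025 = 166.7; c'Δl = 27.23; W sinα = 36.2
Slice 3: Δl = 2.9/cos16.2° = 3.020 m; N'_3 = 449·cos16.2° − 40·3.020 = 310.4; c'Δl = 27.18; W sinα = 125.3
Slice 4: Δl = 3.1/cos25.6° = 3.437 m; N'_4 = 409·cos25.6° − 68·3.437 = 135.1; c'Δl = 30.94; W sinα = 176.7
Slice 5: Δl = 1.5/cos33.3° = 1.795 m; N'_5 = 159·cos33.3° − 5·1.795 = 123.9; c'Δl = 16.15; W sinα = 87.3
Slice 6: Δl = 2.4/cos40.4° = 3.152 m; N'_6 = 185·cos40.4° − 42·3.152 = 8.5; c'Δl = 28.36; W sinα = 119.9
Slice 7: Δl = 2.3/cos50.1° = 3.586 m; N'_7 = 69·cos50.1° − 0·3.586 = 44.3; c'Δl = 32.27; W sinα = 52.9
Σc'Δl = 181.0 kN/m; ΣN' = 834.2 kN/m; ΣW sinα = 598.3 kN/m
Resisting = 181.0 + 834.2·tan30.4° = 181.0 + 489.4 = 670.5 kN/m
FS = 670.5 / 598.3 = 1.121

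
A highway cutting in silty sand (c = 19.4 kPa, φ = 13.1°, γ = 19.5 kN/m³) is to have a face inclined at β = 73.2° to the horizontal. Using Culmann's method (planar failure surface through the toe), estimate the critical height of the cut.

Culmann's analysis gives the critical failure plane at α_cr = (β + φ)/2 = (73.2 + 13.1)/2 = 43.1°, and the critical height
H_c = (4c/γ) · sinβ cosφ / [1 − cos(β − φ)]
    = (4·19.4/19.5) · sin73.2°·cos13.1° / [1 − cos(60.1°)]
    = 3.979 · 0.9573·0.9740 / [1 − 0.4985]
    = 3.979 · 0.9324 / 0.5015
    = 7.40 m

H_c = 7.40 m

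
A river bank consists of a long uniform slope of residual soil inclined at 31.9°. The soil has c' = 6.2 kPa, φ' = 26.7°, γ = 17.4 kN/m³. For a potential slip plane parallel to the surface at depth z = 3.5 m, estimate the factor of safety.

FS = 1.03

For an infinite slope with a slip plane parallel to the surface (no pore pressure): FS = [c' + γz cos²β tanφ'] / [γz sinβ cosβ].
γz = 17.4·3.5 = 60.90 kN/m²
Numerator = 6.2 + 60.90·cos²31.9°·tan26.7° = 6.2 + 60.90·0.7208·0.5029 = 28.276 kPa
Denominator = 60.90·sin31.9°·cos31.9° = 60.90·0.5284·0.8490 = 27.322 kPa
FS = 28.276 / 27.322 = 1.035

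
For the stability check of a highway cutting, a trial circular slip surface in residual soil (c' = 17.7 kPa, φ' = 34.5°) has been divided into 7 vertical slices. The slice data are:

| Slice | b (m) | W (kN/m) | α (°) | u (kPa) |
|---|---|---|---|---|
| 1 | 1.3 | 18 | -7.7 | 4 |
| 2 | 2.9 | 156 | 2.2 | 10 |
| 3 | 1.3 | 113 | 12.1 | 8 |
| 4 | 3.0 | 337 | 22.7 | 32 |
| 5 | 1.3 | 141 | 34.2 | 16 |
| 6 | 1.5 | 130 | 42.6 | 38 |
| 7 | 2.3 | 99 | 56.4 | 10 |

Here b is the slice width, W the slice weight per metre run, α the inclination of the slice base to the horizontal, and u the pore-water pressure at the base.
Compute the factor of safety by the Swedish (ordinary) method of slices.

FS = 1.68

Ordinary method of slices: FS = Σ[c'·Δl_i + (W_i cosα_i − u_i·Δl_i)·tanφ'] / Σ W_i sinα_i, with Δl_i = b_i / cosα_i.
Slice 1: Δl = 1.3/cos(-7.7°) = 1.312 m; N'_1 = 18·cos(-7.7°) − 4·1.312 = 12.6; c'Δl = 23.22; W sinα = -2.4
Slice 2: Δl = 2.9/cos2.2° = 2.902 m; N'_2 = 156·cos2.2° − 10·2.902 = 126.9; c'Δl = 51.37; W sinα = 6.0
Slice 3: Δl = 1.3/cos12.1° = 1.330 m; N'_3 = 113·cos12.1° − 8·1.330 = 99.9; c'Δl = 23.53; W sinα = 23.7
Slice 4: Δl = 3.0/cos22.7° = 3.252 m; N'_4 = 337·cos22.7° − 32·3.252 = 206.8; c'Δl = 57.56; W sinα = 130.1
Slice 5: Δl = 1.3/cos34.2° = 1.572 m; N'_5 = 141·cos34.2° − 16·1.572 = 91.5; c'Δl = 27.82; W sinα = 79.3
Slice 6: Δl = 1.5/cos42.6° = 2.038 m; N'_6 = 130·cos42.6° − 38·2.038 = 18.3; c'Δl = 36.07; W sinα = 88.0
Slice 7: Δl = 2.3/cos56.4° = 4.156 m; N'_7 = 99·cos56.4° − 10·4.156 = 13.2; c'Δl = 73.56; W sinα = 82.5
Σc'Δl = 293.1 kN/m; ΣN' = 569.1 kN/m; ΣW sinα = 407.0 kN/m
Resisting = 293.1 + 569.1·tan34.5° = 293.1 + 391.1 = 684.3 kN/m
FS = 684.3 / 407.0 = 1.681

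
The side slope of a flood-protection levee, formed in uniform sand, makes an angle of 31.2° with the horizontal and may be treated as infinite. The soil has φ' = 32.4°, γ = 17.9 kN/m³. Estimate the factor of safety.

FS = 1.05

For a dry cohesionless infinite slope the factor of safety is FS = tanφ' / tanβ.
FS = tan32.4° / tan31.2° = 0.6346 / 0.6056 = 1.048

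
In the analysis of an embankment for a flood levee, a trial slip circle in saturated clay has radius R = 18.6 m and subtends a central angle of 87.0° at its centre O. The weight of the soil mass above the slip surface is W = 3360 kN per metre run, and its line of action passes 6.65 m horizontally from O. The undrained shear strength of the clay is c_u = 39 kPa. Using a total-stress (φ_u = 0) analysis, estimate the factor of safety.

Taking moments about the centre O, the resisting moment is provided by the undrained shear strength acting along the arc:
Arc length L_a = R·θ = 18.6·(87.0°·π/180) = 18.6·1.5184 = 28.24 m
M_R = c_u·L_a·R = 39·28.24·18.6 = 20487.4 kN·m/m
M_D = W·d = 3360·6.65 = 22344.0 kN·m/m
FS = M_R / M_D = 20487.4 / 22344.0 = 0.917

FS = 0.92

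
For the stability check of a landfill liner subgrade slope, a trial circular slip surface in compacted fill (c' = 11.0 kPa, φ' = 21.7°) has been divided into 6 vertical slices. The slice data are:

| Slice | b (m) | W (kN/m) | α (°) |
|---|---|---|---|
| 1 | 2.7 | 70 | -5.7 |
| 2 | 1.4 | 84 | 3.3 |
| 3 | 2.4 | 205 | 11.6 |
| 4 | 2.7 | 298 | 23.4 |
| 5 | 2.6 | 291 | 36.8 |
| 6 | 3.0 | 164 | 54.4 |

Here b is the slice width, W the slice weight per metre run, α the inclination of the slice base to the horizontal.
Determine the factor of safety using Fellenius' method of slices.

Ordinary method of slices: FS = Σ[c'·Δl_i + (W_i cosα_i)·tanφ'] / Σ W_i sinα_i, with Δl_i = b_i / cosα_i.
Slice 1: Δl = 2.7/cos(-5.7°) = 2.713 m; N'_1 = 70·cos(-5.7°) = 69.7; c'Δl = 29.85; W sinα = -7.0
Slice 2: Δl = 1.4/cos3.3° = 1.402 m; N'_2 = 84·cos3.3° = 83.9; c'Δl = 15.43; W sinα = 4.8
Slice 3: Δl = 2.4/cos11.6° = 2.450 m; N'_3 = 205·cos11.6° = 200.8; c'Δl = 26.95; W sinα = 41.2
Slice 4: Δl = 2.7/cos23.4° = 2.942 m; N'_4 = 298·cos23.4° = 273.5; c'Δl = 32.36; W sinα = 118.4
Slice 5: Δl = 2.6/cos36.8° = 3.247 m; N'_5 = 291·cos36.8° = 233.0; c'Δl = 35.72; W sinα = 174.3
Slice 6: Δl = 3.0/cos54.4° = 5.154 m; N'_6 = 164·cos54.4° = 95.5; c'Δl = 56.69; W sinα = 133.3
Σc'Δl = 197.0 kN/m; ΣN' = 956.3 kN/m; ΣW sinα = 465.1 kN/m
Resisting = 197.0 + 956.3·tan21.7° = 197.0 + 380.6 = 577.5 kN/m
FS = 577.5 / 465.1 = 1.242

FS = 1.24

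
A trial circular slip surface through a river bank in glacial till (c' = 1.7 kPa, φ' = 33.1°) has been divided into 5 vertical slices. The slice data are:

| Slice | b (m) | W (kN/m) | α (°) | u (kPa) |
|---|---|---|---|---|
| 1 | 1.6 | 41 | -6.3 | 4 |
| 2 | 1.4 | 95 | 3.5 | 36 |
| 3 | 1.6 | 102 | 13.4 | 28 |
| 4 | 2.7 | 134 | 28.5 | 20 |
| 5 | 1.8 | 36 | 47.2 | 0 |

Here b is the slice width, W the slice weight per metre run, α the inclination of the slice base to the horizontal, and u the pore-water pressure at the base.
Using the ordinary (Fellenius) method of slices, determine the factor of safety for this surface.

FS = 1.36

Ordinary method of slices: FS = Σ[c'·Δl_i + (W_i cosα_i − u_i·Δl_i)·tanφ'] / Σ W_i sinα_i, with Δl_i = b_i / cosα_i.
Slice 1: Δl = 1.6/cos(-6.3°) = 1.610 m; N'_1 = 41·cos(-6.3°) − 4·1.610 = 34.3; c'Δl = 2.74; W sinα = -4.5
Slice 2: Δl = 1.4/cos3.5° = 1.403 m; N'_2 = 95·cos3.5° − 36·1.403 = 44.3; c'Δl = 2.38; W sinα = 5.8
Slice 3: Δl = 1.6/cos13.4° = 1.645 m; N'_3 = 102·cos13.4° − 28·1.645 = 53.2; c'Δl = 2.80; W sinα = 23.6
Slice 4: Δl = 2.7/cos28.5° = 3.072 m; N'_4 = 134·cos28.5° − 20·3.072 = 56.3; c'Δl = 5.22; W sinα = 63.9
Slice 5: Δl = 1.8/cos47.2° = 2.649 m; N'_5 = 36·cos47.2° − 0·2.649 = 24.5; c'Δl = 4.50; W sinα = 26.4
Σc'Δl = 17.6 kN/m; ΣN' = 212.6 kN/m; ΣW sinα = 115.3 kN/m
Resisting = 17.6 + 212.6·tan33.1° = 17.6 + 138.6 = 156.2 kN/m
FS = 156.2 / 115.3 = 1.355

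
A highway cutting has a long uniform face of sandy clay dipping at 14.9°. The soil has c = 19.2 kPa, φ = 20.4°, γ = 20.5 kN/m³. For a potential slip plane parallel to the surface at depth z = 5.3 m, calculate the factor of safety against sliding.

FS = 2.11

For an infinite slope with a slip plane parallel to the surface (no pore pressure): FS = [c + γz cos²β tanφ] / [γz sinβ cosβ].
γz = 20.5·5.3 = 108.65 kN/m²
Numerator = 19.2 + 108.65·cos²14.9°·tan20.4° = 19.2 + 108.65·0.9339·0.3719 = 56.935 kPa
Denominator = 108.65·sin14.9°·cos14.9° = 108.65·0.2571·0.9664 = 26.998 kPa
FS = 56.935 / 26.998 = 2.109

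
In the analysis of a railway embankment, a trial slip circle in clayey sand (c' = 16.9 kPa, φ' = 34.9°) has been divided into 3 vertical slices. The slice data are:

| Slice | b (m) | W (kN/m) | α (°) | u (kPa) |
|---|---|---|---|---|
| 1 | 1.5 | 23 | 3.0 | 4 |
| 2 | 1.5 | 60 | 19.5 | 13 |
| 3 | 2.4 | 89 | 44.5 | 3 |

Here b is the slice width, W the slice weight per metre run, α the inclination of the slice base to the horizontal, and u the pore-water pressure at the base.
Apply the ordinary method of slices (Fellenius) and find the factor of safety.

FS = 2.19

Ordinary method of slices: FS = Σ[c'·Δl_i + (W_i cosα_i − u_i·Δl_i)·tanφ'] / Σ W_i sinα_i, with Δl_i = b_i / cosα_i.
Slice 1: Δl = 1.5/cos3.0° = 1.502 m; N'_1 = 23·cos3.0° − 4·1.502 = 17.0; c'Δl = 25.38; W sinα = 1.2
Slice 2: Δl = 1.5/cos19.5° = 1.591 m; N'_2 = 60·cos19.5° − 13·1.591 = 35.9; c'Δl = 26.89; W sinα = 20.0
Slice 3: Δl = 2.4/cos44.5° = 3.365 m; N'_3 = 89·cos44.5° − 3·3.365 = 53.4; c'Δl = 56.87; W sinα = 62.4
Σc'Δl = 109.1 kN/m; ΣN' = 106.2 kN/m; ΣW sinα = 83.6 kN/m
Resisting = 109.1 + 106.2·tan34.9° = 109.1 + 74.1 = 183.2 kN/m
FS = 183.2 / 83.6 = 2.192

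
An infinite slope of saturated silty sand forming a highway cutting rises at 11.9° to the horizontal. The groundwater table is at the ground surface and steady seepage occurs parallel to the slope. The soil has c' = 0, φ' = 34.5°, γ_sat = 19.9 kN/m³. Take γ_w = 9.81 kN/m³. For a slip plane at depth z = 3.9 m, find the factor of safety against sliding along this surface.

With seepage parallel to the slope and the water table at the surface, the effective normal stress on the slip plane uses the buoyant unit weight γ' = γ_sat − γ_w while the driving shear stress uses γ_sat:
FS = [c' + γ' z cos²β tanφ'] / [γ_sat z sinβ cosβ]
(For c' = 0 this reduces to FS = (γ'/γ_sat)·tanφ'/tanβ.)
γ' = 19.9 − 9.81 = 10.09 kN/m³
Numerator = 0.0 + 10.09·3.9·cos²11.9°·tan34.5° = 0.0 + 10.09·3.9·0.9575·0.6873 = 25.895 kPa
Denominator = 19.9·3.9·sin11.9°·cos11.9° = 19.9·3.9·0.2062·0.9785 = 15.660 kPa
FS = 25.895 / 15.660 = 1.654

FS = 1.65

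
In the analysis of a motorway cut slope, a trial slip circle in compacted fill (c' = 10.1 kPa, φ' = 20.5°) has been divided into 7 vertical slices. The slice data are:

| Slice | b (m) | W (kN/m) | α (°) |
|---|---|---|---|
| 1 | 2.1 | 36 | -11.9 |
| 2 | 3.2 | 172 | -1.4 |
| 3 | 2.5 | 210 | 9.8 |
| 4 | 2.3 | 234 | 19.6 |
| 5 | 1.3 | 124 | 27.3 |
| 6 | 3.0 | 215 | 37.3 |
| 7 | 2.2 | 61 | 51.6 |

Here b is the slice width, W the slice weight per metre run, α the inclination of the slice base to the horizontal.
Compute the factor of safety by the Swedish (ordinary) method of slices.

FS = 1.63

Ordinary method of slices: FS = Σ[c'·Δl_i + (W_i cosα_i)·tanφ'] / Σ W_i sinα_i, with Δl_i = b_i / cosα_i.
Slice 1: Δl = 2.1/cos(-11.9°) = 2.146 m; N'_1 = 36·cos(-11.9°) = 35.2; c'Δl = 21.68; W sinα = -7.4
Slice 2: Δl = 3.2/cos(-1.4°) = 3.201 m; N'_2 = 172·cos(-1.4°) = 171.9; c'Δl = 32.33; W sinα = -4.2
Slice 3: Δl = 2.5/cos9.8° = 2.537 m; N'_3 = 210·cos9.8° = 206.9; c'Δl = 25.62; W sinα = 35.7
Slice 4: Δl = 2.3/cos19.6° = 2.441 m; N'_4 = 234·cos19.6° = 220.4; c'Δl = 24.66; W sinα = 78.5
Slice 5: Δl = 1.3/cos27.3° = 1.463 m; N'_5 = 124·cos27.3° = 110.2; c'Δl = 14.78; W sinα = 56.9
Slice 6: Δl = 3.0/cos37.3° = 3.771 m; N'_6 = 215·cos37.3° = 171.0; c'Δl = 38.09; W sinα = 130.3
Slice 7: Δl = 2.2/cos51.6° = 3.542 m; N'_7 = 61·cos51.6° = 37.9; c'Δl = 35.77; W sinα = 47.8
Σc'Δl = 192.9 kN/m; ΣN' = 953.7 kN/m; ΣW sinα = 337.6 kN/m
Resisting = 192.9 + 953.7·tan20.5° = 192.9 + 356.6 = 549.5 kN/m
FS = 549.5 / 337.6 = 1.628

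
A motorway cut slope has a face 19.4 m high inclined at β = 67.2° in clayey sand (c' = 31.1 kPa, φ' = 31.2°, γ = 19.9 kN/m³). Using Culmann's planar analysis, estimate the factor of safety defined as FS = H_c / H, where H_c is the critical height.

FS = 1.33

H_c = (4c'/γ) · sinβ cosφ' / [1 − cos(β − φ')]
    = (4·31.1/19.9) · sin67.2°·cos31.2° / [1 − cos36.0°]
    = 6.251 · 0.7885 / 0.1910 = 25.81 m
FS = H_c / H = 25.81 / 19.4 = 1.330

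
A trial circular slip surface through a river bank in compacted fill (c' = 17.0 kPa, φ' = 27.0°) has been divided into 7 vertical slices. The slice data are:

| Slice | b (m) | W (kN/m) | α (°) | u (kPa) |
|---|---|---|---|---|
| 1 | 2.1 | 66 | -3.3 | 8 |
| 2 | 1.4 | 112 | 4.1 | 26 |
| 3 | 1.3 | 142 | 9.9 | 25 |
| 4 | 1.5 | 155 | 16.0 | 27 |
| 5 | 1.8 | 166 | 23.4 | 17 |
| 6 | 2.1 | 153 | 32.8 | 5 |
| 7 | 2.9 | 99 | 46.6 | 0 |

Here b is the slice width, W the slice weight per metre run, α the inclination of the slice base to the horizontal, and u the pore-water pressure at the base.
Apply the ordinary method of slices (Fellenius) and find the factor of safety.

Ordinary method of slices: FS = Σ[c'·Δl_i + (W_i cosα_i − u_i·Δl_i)·tanφ'] / Σ W_i sinα_i, with Δl_i = b_i / cosα_i.
Slice 1: Δl = 2.1/cos(-3.3°) = 2.103 m; N'_1 = 66·cos(-3.3°) − 8·2.103 = 49.1; c'Δl = 35.76; W sinα = -3.8
Slice 2: Δl = 1.4/cos4.1° = 1.404 m; N'_2 = 112·cos4.1° − 26·1.404 = 75.2; c'Δl = 23.86; W sinα = 8.0
Slice 3: Δl = 1.3/cos9.9° = 1.320 m; N'_3 = 142·cos9.9° − 25·1.320 = 106.9; c'Δl = 22.43; W sinα = 24.4
Slice 4: Δl = 1.5/cos16.0° = 1.560 m; N'_4 = 155·cos16.0° − 27·1.560 = 106.9; c'Δl = 26.53; W sinα = 42.7
Slice 5: Δl = 1.8/cos23.4° = 1.961 m; N'_5 = 166·cos23.4° − 17·1.961 = 119.0; c'Δl = 33.34; W sinα = 65.9
Slice 6: Δl = 2.1/cos32.8° = 2.498 m; N'_6 = 153·cos32.8° − 5·2.498 = 116.1; c'Δl = 42.47; W sinα = 82.9
Slice 7: Δl = 2.9/cos46.6° = 4.221 m; N'_7 = 99·cos46.6° − 0·4.221 = 68.0; c'Δl = 71.75; W sinα = 71.9
Σc'Δl = 256.1 kN/m; ΣN' = 641.2 kN/m; ΣW sinα = 292.1 kN/m
Resisting = 256.1 + 641.2·tan27.0° = 256.1 + 326.7 = 582.8 kN/m
FS = 582.8 / 292.1 = 1.995

FS = 2.00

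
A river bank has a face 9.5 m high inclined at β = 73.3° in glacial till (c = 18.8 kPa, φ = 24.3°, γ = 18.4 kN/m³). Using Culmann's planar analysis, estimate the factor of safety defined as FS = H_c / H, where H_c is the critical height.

FS = 1.09

H_c = (4c/γ) · sinβ cosφ / [1 − cos(β − φ)]
    = (4·18.8/18.4) · sin73.3°·cos24.3° / [1 − cos49.0°]
    = 4.087 · 0.8730 / 0.3439 = 10.37 m
FS = H_c / H = 10.37 / 9.5 = 1.092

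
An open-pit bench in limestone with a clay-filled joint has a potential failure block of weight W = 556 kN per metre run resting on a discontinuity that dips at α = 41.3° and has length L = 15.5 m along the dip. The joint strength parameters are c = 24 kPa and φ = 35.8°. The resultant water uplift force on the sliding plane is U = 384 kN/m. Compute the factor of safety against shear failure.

Resolving the block weight along and normal to the plane and applying the Mohr–Coulomb strength on the joint:
N' = W cosα − U = 556·cos41.3° − 384 = 33.7 kN/m
Driving force T = W sinα = 556·sin41.3° = 367.0 kN/m
Resisting force R = c·L + N'·tanφ = 24·15.5 + 33.7·tan35.8° = 372.0 + 24.3 = 396.3 kN/m
FS = R / T = 396.3 / 367.0 = 1.080

FS = 1.08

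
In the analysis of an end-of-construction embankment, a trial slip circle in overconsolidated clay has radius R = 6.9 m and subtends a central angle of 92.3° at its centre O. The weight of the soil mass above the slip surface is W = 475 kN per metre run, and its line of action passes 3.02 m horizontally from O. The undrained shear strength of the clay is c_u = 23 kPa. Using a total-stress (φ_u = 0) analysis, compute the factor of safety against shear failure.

FS = 1.23

Taking moments about the centre O, the resisting moment is provided by the undrained shear strength acting along the arc:
Arc length L_a = R·θ = 6.9·(92.3°·π/180) = 6.9·1.6109 = 11.12 m
M_R = c_u·L_a·R = 23·11.12·6.9 = 1764.0 kN·m/m
M_D = W·d = 475·3.02 = 1434.5 kN·m/m
FS = M_R / M_D = 1764.0 / 1434.5 = 1.230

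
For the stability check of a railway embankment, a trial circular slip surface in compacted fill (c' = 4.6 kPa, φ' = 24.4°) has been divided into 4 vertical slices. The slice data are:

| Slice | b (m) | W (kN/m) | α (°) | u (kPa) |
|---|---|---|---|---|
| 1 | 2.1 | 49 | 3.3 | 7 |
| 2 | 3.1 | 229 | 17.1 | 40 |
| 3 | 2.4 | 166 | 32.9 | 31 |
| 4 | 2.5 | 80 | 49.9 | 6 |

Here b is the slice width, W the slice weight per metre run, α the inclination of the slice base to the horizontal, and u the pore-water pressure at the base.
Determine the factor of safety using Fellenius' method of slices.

Ordinary method of slices: FS = Σ[c'·Δl_i + (W_i cosα_i − u_i·Δl_i)·tanφ'] / Σ W_i sinα_i, with Δl_i = b_i / cosα_i.
Slice 1: Δl = 2.1/cos3.3° = 2.103 m; N'_1 = 49·cos3.3° − 7·2.103 = 34.2; c'Δl = 9.68; W sinα = 2.8
Slice 2: Δl = 3.1/cos17.1° = 3.243 m; N'_2 = 229·cos17.1° − 40·3.243 = 89.1; c'Δl = 14.92; W sinα = 67.3
Slice 3: Δl = 2.4/cos32.9° = 2.858 m; N'_3 = 166·cos32.9° − 31·2.858 = 50.8; c'Δl = 13.15; W sinα = 90.2
Slice 4: Δl = 2.5/cos49.9° = 3.881 m; N'_4 = 80·cos49.9° − 6·3.881 = 28.2; c'Δl = 17.85; W sinα = 61.2
Σc'Δl = 55.6 kN/m; ΣN' = 202.3 kN/m; ΣW sinα = 221.5 kN/m
Resisting = 55.6 + 202.3·tan24.4° = 55.6 + 91.8 = 147.4 kN/m
FS = 147.4 / 221.5 = 0.665

FS = 0.67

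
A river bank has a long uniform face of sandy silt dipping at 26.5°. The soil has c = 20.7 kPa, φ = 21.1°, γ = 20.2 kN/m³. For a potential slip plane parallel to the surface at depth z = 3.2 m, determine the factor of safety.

FS = 1.58

For an infinite slope with a slip plane parallel to the surface (no pore pressure): FS = [c + γz cos²β tanφ] / [γz sinβ cosβ].
γz = 20.2·3.2 = 64.64 kN/m²
Numerator = 20.7 + 64.64·cos²26.5°·tan21.1° = 20.7 + 64.64·0.8009·0.3859 = 40.677 kPa
Denominator = 64.64·sin26.5°·cos26.5° = 64.64·0.4462·0.8949 = 25.812 kPa
FS = 40.677 / 25.812 = 1.576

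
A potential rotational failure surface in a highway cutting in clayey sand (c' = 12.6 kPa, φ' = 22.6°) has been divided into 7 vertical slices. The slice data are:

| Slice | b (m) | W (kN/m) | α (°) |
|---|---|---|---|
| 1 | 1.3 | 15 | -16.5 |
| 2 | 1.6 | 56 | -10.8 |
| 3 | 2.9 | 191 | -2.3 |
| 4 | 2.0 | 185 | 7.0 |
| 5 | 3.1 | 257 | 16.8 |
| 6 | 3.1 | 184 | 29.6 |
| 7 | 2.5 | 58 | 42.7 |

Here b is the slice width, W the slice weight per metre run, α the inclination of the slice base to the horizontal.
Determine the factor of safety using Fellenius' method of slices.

FS = 2.93

Ordinary method of slices: FS = Σ[c'·Δl_i + (W_i cosα_i)·tanφ'] / Σ W_i sinα_i, with Δl_i = b_i / cosα_i.
Slice 1: Δl = 1.3/cos(-16.5°) = 1.356 m; N'_1 = 15·cos(-16.5°) = 14.4; c'Δl = 17.08; W sinα = -4.3
Slice 2: Δl = 1.6/cos(-10.8°) = 1.629 m; N'_2 = 56·cos(-10.8°) = 55.0; c'Δl = 20.52; W sinα = -10.5
Slice 3: Δl = 2.9/cos(-2.3°) = 2.902 m; N'_3 = 191·cos(-2.3°) = 190.8; c'Δl = 36.57; W sinα = -7.7
Slice 4: Δl = 2.0/cos7.0° = 2.015 m; N'_4 = 185·cos7.0° = 183.6; c'Δl = 25.39; W sinα = 22.5
Slice 5: Δl = 3.1/cos16.8° = 3.238 m; N'_5 = 257·cos16.8° = 246.0; c'Δl = 40.80; W sinα = 74.3
Slice 6: Δl = 3.1/cos29.6° = 3.565 m; N'_6 = 184·cos29.6° = 160.0; c'Δl = 44.92; W sinα = 90.9
Slice 7: Δl = 2.5/cos42.7° = 3.402 m; N'_7 = 58·cos42.7° = 42.6; c'Δl = 42.86; W sinα = 39.3
Σc'Δl = 228.2 kN/m; ΣN' = 892.5 kN/m; ΣW sinα = 204.6 kN/m
Resisting = 228.2 + 892.5·tan22.6° = 228.2 + 371.5 = 599.7 kN/m
FS = 599.7 / 204.6 = 2.931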